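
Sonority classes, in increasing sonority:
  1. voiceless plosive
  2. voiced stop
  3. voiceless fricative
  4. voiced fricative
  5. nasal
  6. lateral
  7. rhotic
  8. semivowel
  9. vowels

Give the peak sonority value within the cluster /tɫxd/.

6

/t/: voiceless plosive = 1.
/ɫ/: lateral = 6.
/x/: voiceless fricative = 3.
/d/: voiced stop = 2.
The maximum is 6.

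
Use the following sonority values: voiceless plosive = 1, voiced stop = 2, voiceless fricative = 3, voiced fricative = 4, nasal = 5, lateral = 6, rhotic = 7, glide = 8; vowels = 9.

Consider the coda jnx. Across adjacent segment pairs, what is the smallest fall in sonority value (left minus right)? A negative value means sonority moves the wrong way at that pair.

/j/: glide = 8.
/n/: nasal = 5.
/x/: voiceless fricative = 3.
/j/→/n/: change +3.
/n/→/x/: change +2.
Minimum = 2.

2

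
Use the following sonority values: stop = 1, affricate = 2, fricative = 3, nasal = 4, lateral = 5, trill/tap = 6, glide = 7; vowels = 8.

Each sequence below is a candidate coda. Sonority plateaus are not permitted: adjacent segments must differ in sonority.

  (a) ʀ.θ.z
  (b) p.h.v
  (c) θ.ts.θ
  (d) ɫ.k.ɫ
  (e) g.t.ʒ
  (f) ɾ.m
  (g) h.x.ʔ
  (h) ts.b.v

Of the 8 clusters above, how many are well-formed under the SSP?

(a) 6-3-3 → violates
(b) 1-3-3 → violates
(c) 3-2-3 → violates
(d) 5-1-5 → violates
(e) 1-1-3 → violates
(f) 6-4 → obeys
(g) 3-3-1 → violates
(h) 2-1-3 → violates

1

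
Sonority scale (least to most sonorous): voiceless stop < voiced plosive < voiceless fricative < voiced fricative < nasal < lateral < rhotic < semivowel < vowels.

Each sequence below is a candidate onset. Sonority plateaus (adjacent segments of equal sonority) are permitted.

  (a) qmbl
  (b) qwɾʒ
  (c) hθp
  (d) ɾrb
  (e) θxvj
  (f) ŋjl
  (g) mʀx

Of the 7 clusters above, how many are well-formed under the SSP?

(a) qmbl: profile 1-5-2-6 — violates.
(b) qwɾʒ: profile 1-8-7-4 — violates.
(c) hθp: profile 3-3-1 — violates.
(d) ɾrb: profile 7-7-2 — violates.
(e) θxvj: profile 3-3-4-8 — obeys.
(f) ŋjl: profile 5-8-6 — violates.
(g) mʀx: profile 5-7-3 — violates.

1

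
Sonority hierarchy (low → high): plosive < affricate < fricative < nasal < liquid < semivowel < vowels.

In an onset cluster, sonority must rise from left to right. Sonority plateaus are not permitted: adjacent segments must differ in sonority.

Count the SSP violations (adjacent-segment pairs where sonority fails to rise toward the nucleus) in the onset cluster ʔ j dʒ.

1

/ʔ/ is a plosive (sonority 1).
/j/ is a semivowel (sonority 6).
/dʒ/ is an affricate (sonority 2).
/ʔ/→/j/: 1→6 (rises) — ok.
/j/→/dʒ/: 6→2 (does not rise) — violation.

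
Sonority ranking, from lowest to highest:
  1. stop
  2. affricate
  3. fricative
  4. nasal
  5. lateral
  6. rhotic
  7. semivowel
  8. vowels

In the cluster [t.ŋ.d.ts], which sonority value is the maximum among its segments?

/t/ is a stop (sonority 1).
/ŋ/ is a nasal (sonority 4).
/d/ is a stop (sonority 1).
/ts/ is an affricate (sonority 2).
The maximum is 4.

4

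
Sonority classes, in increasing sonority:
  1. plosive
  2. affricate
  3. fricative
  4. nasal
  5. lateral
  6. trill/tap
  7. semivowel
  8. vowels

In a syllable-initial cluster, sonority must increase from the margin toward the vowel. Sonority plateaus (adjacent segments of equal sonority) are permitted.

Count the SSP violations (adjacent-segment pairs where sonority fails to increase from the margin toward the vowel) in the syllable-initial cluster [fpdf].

/f/ — fricative, sonority 3.
/p/ — plosive, sonority 1.
/d/ — plosive, sonority 1.
/f/ — fricative, sonority 3.
/f/→/p/: 3→1 (does not rise) — violation.
/p/→/d/: 1→1 (plateau, allowed) — ok.
/d/→/f/: 1→3 (rises) — ok.

1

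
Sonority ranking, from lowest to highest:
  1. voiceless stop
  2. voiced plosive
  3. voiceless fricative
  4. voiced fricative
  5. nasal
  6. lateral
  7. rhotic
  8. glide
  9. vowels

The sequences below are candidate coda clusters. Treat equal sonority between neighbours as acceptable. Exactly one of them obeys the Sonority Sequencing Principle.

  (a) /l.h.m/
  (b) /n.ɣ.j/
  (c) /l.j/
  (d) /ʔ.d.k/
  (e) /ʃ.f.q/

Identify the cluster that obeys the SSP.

e

(a) /l.h.m/: profile 6-3-5 — violates.
(b) /n.ɣ.j/: profile 5-4-8 — violates.
(c) /l.j/: profile 6-8 — violates.
(d) /ʔ.d.k/: profile 1-2-1 — violates.
(e) /ʃ.f.q/: profile 3-3-1 — obeys.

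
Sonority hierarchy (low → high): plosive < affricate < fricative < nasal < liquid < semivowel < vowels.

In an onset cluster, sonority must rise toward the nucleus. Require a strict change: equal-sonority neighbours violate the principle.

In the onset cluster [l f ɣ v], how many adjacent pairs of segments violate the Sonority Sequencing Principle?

/l/: liquid = 5.
/f/: fricative = 3.
/ɣ/: fricative = 3.
/v/: fricative = 3.
/l/→/f/: 5→3 (does not rise) — violation.
/f/→/ɣ/: 3→3 (plateau) — violation.
/ɣ/→/v/: 3→3 (plateau) — violation.

3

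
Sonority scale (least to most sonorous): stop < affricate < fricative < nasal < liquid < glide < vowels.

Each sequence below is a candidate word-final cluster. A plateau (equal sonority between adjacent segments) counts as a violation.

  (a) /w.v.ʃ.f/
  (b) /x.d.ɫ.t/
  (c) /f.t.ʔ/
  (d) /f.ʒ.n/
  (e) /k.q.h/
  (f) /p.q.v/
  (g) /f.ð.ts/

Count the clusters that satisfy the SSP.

(a) sonority 6-3-3-3: ill-formed.
(b) sonority 3-1-5-1: ill-formed.
(c) sonority 3-1-1: ill-formed.
(d) sonority 3-3-4: ill-formed.
(e) sonority 1-1-3: ill-formed.
(f) sonority 1-1-3: ill-formed.
(g) sonority 3-3-2: ill-formed.

0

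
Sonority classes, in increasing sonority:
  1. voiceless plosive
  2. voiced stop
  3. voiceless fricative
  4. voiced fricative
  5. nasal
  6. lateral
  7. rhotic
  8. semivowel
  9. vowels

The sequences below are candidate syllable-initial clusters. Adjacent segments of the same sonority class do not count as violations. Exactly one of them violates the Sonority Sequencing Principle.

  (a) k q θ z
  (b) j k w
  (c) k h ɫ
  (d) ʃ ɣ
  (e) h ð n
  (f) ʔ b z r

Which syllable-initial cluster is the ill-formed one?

(a) sonority 1-1-3-4: well-formed.
(b) sonority 8-1-8: ill-formed.
(c) sonority 1-3-6: well-formed.
(d) sonority 3-4: well-formed.
(e) sonority 3-4-5: well-formed.
(f) sonority 1-2-4-7: well-formed.

b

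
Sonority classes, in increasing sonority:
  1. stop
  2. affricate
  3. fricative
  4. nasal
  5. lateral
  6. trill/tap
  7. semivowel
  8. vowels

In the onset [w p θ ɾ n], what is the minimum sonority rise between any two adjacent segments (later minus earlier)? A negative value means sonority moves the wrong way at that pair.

-6

/w/: semivowel = 7.
/p/: stop = 1.
/θ/: fricative = 3.
/ɾ/: trill/tap = 6.
/n/: nasal = 4.
/w/→/p/: change -6.
/p/→/θ/: change +2.
/θ/→/ɾ/: change +3.
/ɾ/→/n/: change -2.
Minimum = -6.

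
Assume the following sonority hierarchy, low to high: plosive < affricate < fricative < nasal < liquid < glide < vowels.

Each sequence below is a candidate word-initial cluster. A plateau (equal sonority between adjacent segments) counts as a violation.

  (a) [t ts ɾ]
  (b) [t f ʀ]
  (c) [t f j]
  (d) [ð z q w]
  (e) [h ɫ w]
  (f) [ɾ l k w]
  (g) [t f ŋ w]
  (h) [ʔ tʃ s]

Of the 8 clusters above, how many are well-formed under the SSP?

6

(a) [t ts ɾ]: profile 1-2-5 — obeys.
(b) [t f ʀ]: profile 1-3-5 — obeys.
(c) [t f j]: profile 1-3-6 — obeys.
(d) [ð z q w]: profile 3-3-1-6 — violates.
(e) [h ɫ w]: profile 3-5-6 — obeys.
(f) [ɾ l k w]: profile 5-5-1-6 — violates.
(g) [t f ŋ w]: profile 1-3-4-6 — obeys.
(h) [ʔ tʃ s]: profile 1-2-3 — obeys.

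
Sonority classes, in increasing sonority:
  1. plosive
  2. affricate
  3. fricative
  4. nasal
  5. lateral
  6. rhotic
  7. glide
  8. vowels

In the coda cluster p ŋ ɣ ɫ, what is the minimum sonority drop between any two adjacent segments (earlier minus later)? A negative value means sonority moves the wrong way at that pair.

-3

/p/ is a plosive (sonority 1).
/ŋ/ is a nasal (sonority 4).
/ɣ/ is a fricative (sonority 3).
/ɫ/ is a lateral (sonority 5).
/p/→/ŋ/: change -3.
/ŋ/→/ɣ/: change +1.
/ɣ/→/ɫ/: change -2.
Minimum = -3.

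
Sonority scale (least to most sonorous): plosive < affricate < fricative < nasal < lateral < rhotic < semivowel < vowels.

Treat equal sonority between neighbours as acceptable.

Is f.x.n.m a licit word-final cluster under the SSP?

no

/f/: fricative = 3.
/x/: fricative = 3.
/n/: nasal = 4.
/m/: nasal = 4.
The profile is 3-3-4-4. Between /x/ (3) and /n/ (4) sonority does not fall, so the cluster violates the SSP.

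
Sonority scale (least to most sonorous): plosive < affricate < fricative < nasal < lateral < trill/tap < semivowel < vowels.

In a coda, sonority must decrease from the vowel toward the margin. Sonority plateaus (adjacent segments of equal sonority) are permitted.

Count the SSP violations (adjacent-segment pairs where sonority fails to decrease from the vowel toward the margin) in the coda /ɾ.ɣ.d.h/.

/ɾ/ is a trill/tap (sonority 6).
/ɣ/ is a fricative (sonority 3).
/d/ is a plosive (sonority 1).
/h/ is a fricative (sonority 3).
/ɾ/→/ɣ/: 6→3 (falls) — ok.
/ɣ/→/d/: 3→1 (falls) — ok.
/d/→/h/: 1→3 (does not fall) — violation.

1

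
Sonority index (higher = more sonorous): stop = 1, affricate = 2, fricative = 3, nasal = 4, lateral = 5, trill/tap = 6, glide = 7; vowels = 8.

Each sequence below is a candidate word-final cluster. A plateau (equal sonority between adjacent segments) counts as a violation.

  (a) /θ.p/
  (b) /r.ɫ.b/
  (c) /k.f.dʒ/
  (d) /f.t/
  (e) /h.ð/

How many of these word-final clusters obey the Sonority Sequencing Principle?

3

(a) 3-1 → obeys
(b) 6-5-1 → obeys
(c) 1-3-2 → violates
(d) 3-1 → obeys
(e) 3-3 → violates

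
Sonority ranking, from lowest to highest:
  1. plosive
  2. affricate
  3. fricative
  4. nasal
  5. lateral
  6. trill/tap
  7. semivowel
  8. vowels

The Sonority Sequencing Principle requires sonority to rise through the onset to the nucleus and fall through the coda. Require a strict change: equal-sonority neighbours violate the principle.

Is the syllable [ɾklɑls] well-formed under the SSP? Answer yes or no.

Onset: /ɾ/ is a trill/tap (sonority 6), /k/ is a plosive (sonority 1), /l/ is a lateral (sonority 5); then the nucleus /ɑ/ (sonority 8).
Onset profile 6-1-5-8 — does not strictly rise throughout.
Coda: /l/ is a lateral (sonority 5), /s/ is a fricative (sonority 3).
Coda profile 8-5-3 — falls from the nucleus.

no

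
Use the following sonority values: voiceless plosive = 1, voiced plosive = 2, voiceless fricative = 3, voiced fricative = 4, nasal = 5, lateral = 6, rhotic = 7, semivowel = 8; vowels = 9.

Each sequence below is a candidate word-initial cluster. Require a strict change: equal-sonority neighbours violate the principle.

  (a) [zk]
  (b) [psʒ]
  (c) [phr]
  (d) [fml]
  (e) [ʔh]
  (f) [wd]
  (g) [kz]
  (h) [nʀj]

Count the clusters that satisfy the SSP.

6

(a) [zk]: profile 4-1 — violates.
(b) [psʒ]: profile 1-3-4 — obeys.
(c) [phr]: profile 1-3-7 — obeys.
(d) [fml]: profile 3-5-6 — obeys.
(e) [ʔh]: profile 1-3 — obeys.
(f) [wd]: profile 8-2 — violates.
(g) [kz]: profile 1-4 — obeys.
(h) [nʀj]: profile 5-7-8 — obeys.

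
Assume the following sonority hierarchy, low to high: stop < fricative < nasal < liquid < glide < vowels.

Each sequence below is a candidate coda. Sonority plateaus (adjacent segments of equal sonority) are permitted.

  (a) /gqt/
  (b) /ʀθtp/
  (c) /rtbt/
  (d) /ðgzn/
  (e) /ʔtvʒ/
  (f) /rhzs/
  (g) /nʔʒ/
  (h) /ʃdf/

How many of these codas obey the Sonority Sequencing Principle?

4

(a) 1-1-1 → obeys
(b) 4-2-1-1 → obeys
(c) 4-1-1-1 → obeys
(d) 2-1-2-3 → violates
(e) 1-1-2-2 → violates
(f) 4-2-2-2 → obeys
(g) 3-1-2 → violates
(h) 2-1-2 → violates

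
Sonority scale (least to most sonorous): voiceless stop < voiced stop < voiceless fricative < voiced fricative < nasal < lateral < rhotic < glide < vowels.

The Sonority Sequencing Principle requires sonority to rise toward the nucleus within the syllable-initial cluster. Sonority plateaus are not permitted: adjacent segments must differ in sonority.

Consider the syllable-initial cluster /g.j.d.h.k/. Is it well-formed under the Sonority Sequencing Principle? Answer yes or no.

no

/g/ is a voiced stop (sonority 2).
/j/ is a glide (sonority 8).
/d/ is a voiced stop (sonority 2).
/h/ is a voiceless fricative (sonority 3).
/k/ is a voiceless stop (sonority 1).
The profile is 2-8-2-3-1. Between /j/ (8) and /d/ (2) sonority does not rise, so the cluster violates the SSP.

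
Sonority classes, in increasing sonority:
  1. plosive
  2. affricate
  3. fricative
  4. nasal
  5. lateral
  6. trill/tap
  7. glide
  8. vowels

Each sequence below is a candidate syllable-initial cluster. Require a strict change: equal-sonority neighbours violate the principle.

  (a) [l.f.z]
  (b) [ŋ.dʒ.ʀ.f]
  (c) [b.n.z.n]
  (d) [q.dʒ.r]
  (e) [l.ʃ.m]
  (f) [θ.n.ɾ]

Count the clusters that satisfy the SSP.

(a) 5-3-3 → violates
(b) 4-2-6-3 → violates
(c) 1-4-3-4 → violates
(d) 1-2-6 → obeys
(e) 5-3-4 → violates
(f) 3-4-6 → obeys

2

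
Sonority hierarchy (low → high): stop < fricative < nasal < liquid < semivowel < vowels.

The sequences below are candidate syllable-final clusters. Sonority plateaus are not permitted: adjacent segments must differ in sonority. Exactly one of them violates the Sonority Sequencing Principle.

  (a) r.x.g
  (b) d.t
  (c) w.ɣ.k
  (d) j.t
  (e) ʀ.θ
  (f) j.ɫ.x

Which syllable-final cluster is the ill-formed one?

b

(a) 4-2-1 → obeys
(b) 1-1 → violates
(c) 5-2-1 → obeys
(d) 5-1 → obeys
(e) 4-2 → obeys
(f) 5-4-2 → obeys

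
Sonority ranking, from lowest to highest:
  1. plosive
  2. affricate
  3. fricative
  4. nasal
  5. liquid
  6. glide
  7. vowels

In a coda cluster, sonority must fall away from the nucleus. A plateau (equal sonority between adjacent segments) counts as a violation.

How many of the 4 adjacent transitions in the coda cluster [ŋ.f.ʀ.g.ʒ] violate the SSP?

2

/ŋ/: nasal = 4.
/f/: fricative = 3.
/ʀ/: liquid = 5.
/g/: plosive = 1.
/ʒ/: fricative = 3.
/ŋ/→/f/: 4→3 (falls) — ok.
/f/→/ʀ/: 3→5 (does not fall) — violation.
/ʀ/→/g/: 5→1 (falls) — ok.
/g/→/ʒ/: 1→3 (does not fall) — violation.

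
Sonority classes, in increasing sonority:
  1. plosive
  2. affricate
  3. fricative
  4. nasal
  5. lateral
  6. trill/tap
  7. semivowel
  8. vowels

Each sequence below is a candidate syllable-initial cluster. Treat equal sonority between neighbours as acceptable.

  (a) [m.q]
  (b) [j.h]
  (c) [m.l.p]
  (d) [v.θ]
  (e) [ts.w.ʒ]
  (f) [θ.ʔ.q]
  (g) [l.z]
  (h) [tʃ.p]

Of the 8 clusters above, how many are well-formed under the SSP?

1

(a) 4-1 → violates
(b) 7-3 → violates
(c) 4-5-1 → violates
(d) 3-3 → obeys
(e) 2-7-3 → violates
(f) 3-1-1 → violates
(g) 5-3 → violates
(h) 2-1 → violates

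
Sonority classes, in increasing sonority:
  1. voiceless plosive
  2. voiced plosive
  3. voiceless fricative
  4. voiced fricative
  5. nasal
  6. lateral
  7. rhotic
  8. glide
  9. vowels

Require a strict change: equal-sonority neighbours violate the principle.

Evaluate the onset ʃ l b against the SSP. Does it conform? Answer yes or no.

/ʃ/ — voiceless fricative, sonority 3.
/l/ — lateral, sonority 6.
/b/ — voiced plosive, sonority 2.
The profile is 3-6-2. Between /l/ (6) and /b/ (2) sonority does not rise, so the cluster violates the SSP.

no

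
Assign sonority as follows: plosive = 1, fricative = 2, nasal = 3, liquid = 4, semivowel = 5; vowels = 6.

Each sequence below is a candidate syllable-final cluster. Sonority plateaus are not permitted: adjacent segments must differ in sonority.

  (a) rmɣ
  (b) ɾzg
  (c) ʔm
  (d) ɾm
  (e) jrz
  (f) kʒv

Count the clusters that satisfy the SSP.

4

(a) 4-3-2 → obeys
(b) 4-2-1 → obeys
(c) 1-3 → violates
(d) 4-3 → obeys
(e) 5-4-2 → obeys
(f) 1-2-2 → violates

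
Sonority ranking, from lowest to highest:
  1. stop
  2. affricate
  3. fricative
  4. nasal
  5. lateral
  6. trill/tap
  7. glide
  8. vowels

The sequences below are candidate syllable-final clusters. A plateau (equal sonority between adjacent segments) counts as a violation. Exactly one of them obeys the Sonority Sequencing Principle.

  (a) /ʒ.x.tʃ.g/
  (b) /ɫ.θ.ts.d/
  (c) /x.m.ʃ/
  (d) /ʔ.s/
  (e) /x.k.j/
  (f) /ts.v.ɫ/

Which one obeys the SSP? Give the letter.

b

(a) sonority 3-3-2-1: ill-formed.
(b) sonority 5-3-2-1: well-formed.
(c) sonority 3-4-3: ill-formed.
(d) sonority 1-3: ill-formed.
(e) sonority 3-1-7: ill-formed.
(f) sonority 2-3-5: ill-formed.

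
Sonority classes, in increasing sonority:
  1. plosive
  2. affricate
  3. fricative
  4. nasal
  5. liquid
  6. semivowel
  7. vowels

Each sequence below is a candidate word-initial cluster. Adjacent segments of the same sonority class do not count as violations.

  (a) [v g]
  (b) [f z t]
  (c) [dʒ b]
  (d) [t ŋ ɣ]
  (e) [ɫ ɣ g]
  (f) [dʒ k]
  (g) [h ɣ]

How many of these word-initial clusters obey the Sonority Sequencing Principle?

(a) 3-1 → violates
(b) 3-3-1 → violates
(c) 2-1 → violates
(d) 1-4-3 → violates
(e) 5-3-1 → violates
(f) 2-1 → violates
(g) 3-3 → obeys

1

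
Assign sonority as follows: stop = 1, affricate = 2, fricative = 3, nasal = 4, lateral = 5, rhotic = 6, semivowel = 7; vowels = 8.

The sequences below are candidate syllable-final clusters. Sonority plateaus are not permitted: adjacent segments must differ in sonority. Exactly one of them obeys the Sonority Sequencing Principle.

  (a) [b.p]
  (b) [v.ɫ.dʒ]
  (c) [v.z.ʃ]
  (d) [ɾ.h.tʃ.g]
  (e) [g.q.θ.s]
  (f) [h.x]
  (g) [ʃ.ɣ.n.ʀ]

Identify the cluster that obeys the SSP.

d

(a) 1-1 → violates
(b) 3-5-2 → violates
(c) 3-3-3 → violates
(d) 6-3-2-1 → obeys
(e) 1-1-3-3 → violates
(f) 3-3 → violates
(g) 3-3-4-6 → violates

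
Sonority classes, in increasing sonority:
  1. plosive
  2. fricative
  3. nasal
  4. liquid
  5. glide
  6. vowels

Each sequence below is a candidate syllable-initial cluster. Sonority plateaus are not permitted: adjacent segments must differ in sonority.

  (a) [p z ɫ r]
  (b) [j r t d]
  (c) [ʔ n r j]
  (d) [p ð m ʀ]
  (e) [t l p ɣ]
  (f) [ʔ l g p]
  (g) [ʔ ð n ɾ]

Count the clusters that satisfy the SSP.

3

(a) [p z ɫ r]: profile 1-2-4-4 — violates.
(b) [j r t d]: profile 5-4-1-1 — violates.
(c) [ʔ n r j]: profile 1-3-4-5 — obeys.
(d) [p ð m ʀ]: profile 1-2-3-4 — obeys.
(e) [t l p ɣ]: profile 1-4-1-2 — violates.
(f) [ʔ l g p]: profile 1-4-1-1 — violates.
(g) [ʔ ð n ɾ]: profile 1-2-3-4 — obeys.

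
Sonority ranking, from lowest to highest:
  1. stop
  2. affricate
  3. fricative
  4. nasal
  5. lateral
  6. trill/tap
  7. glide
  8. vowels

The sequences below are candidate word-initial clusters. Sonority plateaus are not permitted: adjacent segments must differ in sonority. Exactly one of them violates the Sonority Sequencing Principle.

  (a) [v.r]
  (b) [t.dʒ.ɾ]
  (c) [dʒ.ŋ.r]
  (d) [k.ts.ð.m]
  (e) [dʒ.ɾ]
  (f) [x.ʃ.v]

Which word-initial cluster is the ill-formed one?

f

(a) sonority 3-6: well-formed.
(b) sonority 1-2-6: well-formed.
(c) sonority 2-4-6: well-formed.
(d) sonority 1-2-3-4: well-formed.
(e) sonority 2-6: well-formed.
(f) sonority 3-3-3: ill-formed.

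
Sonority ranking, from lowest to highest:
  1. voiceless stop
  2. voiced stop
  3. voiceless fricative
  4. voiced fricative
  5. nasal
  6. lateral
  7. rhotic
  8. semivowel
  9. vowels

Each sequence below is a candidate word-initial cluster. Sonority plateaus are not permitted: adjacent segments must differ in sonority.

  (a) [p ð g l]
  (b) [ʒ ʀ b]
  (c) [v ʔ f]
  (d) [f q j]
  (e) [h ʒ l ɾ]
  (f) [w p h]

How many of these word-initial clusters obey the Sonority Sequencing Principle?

(a) sonority 1-4-2-6: ill-formed.
(b) sonority 4-7-2: ill-formed.
(c) sonority 4-1-3: ill-formed.
(d) sonority 3-1-8: ill-formed.
(e) sonority 3-4-6-7: well-formed.
(f) sonority 8-1-3: ill-formed.

1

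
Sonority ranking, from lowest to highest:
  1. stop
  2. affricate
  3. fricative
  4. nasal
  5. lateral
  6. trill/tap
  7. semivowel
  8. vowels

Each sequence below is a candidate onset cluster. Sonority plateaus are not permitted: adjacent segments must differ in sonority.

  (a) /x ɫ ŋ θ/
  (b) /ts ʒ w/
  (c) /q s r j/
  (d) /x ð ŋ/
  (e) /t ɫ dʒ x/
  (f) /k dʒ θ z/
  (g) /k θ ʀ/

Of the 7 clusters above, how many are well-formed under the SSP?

(a) /x ɫ ŋ θ/: profile 3-5-4-3 — violates.
(b) /ts ʒ w/: profile 2-3-7 — obeys.
(c) /q s r j/: profile 1-3-6-7 — obeys.
(d) /x ð ŋ/: profile 3-3-4 — violates.
(e) /t ɫ dʒ x/: profile 1-5-2-3 — violates.
(f) /k dʒ θ z/: profile 1-2-3-3 — violates.
(g) /k θ ʀ/: profile 1-3-6 — obeys.

3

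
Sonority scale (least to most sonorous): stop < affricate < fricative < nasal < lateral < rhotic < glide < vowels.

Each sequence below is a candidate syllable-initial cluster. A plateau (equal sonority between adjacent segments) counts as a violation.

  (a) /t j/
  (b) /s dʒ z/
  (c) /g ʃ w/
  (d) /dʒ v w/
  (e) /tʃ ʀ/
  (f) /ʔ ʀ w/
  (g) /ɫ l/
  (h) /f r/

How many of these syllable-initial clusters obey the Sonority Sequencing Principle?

(a) sonority 1-7: well-formed.
(b) sonority 3-2-3: ill-formed.
(c) sonority 1-3-7: well-formed.
(d) sonority 2-3-7: well-formed.
(e) sonority 2-6: well-formed.
(f) sonority 1-6-7: well-formed.
(g) sonority 5-5: ill-formed.
(h) sonority 3-6: well-formed.

6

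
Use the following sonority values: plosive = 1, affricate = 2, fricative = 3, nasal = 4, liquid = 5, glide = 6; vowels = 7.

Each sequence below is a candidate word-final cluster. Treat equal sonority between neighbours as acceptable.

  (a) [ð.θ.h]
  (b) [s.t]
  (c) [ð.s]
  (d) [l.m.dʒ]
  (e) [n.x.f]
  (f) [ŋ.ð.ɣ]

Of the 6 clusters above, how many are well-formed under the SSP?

(a) sonority 3-3-3: well-formed.
(b) sonority 3-1: well-formed.
(c) sonority 3-3: well-formed.
(d) sonority 5-4-2: well-formed.
(e) sonority 4-3-3: well-formed.
(f) sonority 4-3-3: well-formed.

6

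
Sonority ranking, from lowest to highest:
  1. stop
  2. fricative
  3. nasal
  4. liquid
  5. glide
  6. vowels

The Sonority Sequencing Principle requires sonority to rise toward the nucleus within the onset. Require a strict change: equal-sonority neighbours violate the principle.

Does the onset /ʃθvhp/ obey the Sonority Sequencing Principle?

no

/ʃ/: fricative = 2.
/θ/: fricative = 2.
/v/: fricative = 2.
/h/: fricative = 2.
/p/: stop = 1.
The profile is 2-2-2-2-1. Between /ʃ/ (2) and /θ/ (2) sonority does not rise, so the cluster violates the SSP.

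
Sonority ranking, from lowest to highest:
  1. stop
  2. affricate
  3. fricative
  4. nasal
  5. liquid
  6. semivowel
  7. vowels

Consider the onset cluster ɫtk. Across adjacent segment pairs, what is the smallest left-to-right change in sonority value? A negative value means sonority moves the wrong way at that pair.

/ɫ/ — liquid, sonority 5.
/t/ — stop, sonority 1.
/k/ — stop, sonority 1.
/ɫ/→/t/: change -4.
/t/→/k/: change +0.
Minimum = -4.

-4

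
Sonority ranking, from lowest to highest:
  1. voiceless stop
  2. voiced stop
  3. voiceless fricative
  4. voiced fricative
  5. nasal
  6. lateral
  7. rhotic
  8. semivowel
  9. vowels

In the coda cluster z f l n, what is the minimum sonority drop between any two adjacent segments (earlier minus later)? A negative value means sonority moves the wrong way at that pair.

-3

/z/ is a voiced fricative (sonority 4).
/f/ is a voiceless fricative (sonority 3).
/l/ is a lateral (sonority 6).
/n/ is a nasal (sonority 5).
/z/→/f/: change +1.
/f/→/l/: change -3.
/l/→/n/: change +1.
Minimum = -3.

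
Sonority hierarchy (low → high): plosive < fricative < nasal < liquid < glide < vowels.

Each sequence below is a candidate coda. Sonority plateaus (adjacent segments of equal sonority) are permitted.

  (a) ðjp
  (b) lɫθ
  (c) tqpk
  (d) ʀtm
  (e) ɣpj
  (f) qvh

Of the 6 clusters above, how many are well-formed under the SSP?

(a) ðjp: profile 2-5-1 — violates.
(b) lɫθ: profile 4-4-2 — obeys.
(c) tqpk: profile 1-1-1-1 — obeys.
(d) ʀtm: profile 4-1-3 — violates.
(e) ɣpj: profile 2-1-5 — violates.
(f) qvh: profile 1-2-2 — violates.

2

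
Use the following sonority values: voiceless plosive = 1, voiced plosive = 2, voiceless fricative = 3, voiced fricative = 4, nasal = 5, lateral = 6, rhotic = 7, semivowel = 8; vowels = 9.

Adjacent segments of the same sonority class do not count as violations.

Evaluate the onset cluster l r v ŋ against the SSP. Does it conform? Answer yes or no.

/l/: lateral = 6.
/r/: rhotic = 7.
/v/: voiced fricative = 4.
/ŋ/: nasal = 5.
The profile is 6-7-4-5. Between /r/ (7) and /v/ (4) sonority does not rise, so the cluster violates the SSP.

no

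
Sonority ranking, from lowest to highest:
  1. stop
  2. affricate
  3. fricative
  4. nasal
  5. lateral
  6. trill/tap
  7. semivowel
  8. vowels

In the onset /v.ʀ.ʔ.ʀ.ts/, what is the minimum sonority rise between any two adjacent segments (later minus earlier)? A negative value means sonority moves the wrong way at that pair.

-5

/v/ — fricative, sonority 3.
/ʀ/ — trill/tap, sonority 6.
/ʔ/ — stop, sonority 1.
/ʀ/ — trill/tap, sonority 6.
/ts/ — affricate, sonority 2.
/v/→/ʀ/: change +3.
/ʀ/→/ʔ/: change -5.
/ʔ/→/ʀ/: change +5.
/ʀ/→/ts/: change -4.
Minimum = -5.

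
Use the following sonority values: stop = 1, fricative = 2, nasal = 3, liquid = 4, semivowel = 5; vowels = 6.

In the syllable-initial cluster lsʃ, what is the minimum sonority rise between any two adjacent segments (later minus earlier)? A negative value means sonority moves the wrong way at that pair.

-2

/l/ is a liquid (sonority 4).
/s/ is a fricative (sonority 2).
/ʃ/ is a fricative (sonority 2).
/l/→/s/: change -2.
/s/→/ʃ/: change +0.
Minimum = -2.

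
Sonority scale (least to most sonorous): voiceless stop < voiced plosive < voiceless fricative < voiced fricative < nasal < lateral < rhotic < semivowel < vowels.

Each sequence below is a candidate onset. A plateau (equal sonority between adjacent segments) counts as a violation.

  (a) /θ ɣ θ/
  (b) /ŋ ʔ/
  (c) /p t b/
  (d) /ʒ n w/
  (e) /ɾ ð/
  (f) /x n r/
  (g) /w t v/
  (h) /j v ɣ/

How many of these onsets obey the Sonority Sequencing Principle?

2

(a) /θ ɣ θ/: profile 3-4-3 — violates.
(b) /ŋ ʔ/: profile 5-1 — violates.
(c) /p t b/: profile 1-1-2 — violates.
(d) /ʒ n w/: profile 4-5-8 — obeys.
(e) /ɾ ð/: profile 7-4 — violates.
(f) /x n r/: profile 3-5-7 — obeys.
(g) /w t v/: profile 8-1-4 — violates.
(h) /j v ɣ/: profile 8-4-4 — violates.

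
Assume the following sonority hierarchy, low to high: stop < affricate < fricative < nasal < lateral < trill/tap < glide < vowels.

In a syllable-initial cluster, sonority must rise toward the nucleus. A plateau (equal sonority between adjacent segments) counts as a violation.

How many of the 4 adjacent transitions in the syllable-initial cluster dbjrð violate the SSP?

/d/ — stop, sonority 1.
/b/ — stop, sonority 1.
/j/ — glide, sonority 7.
/r/ — trill/tap, sonority 6.
/ð/ — fricative, sonority 3.
/d/→/b/: 1→1 (plateau) — violation.
/b/→/j/: 1→7 (rises) — ok.
/j/→/r/: 7→6 (does not rise) — violation.
/r/→/ð/: 6→3 (does not rise) — violation.

3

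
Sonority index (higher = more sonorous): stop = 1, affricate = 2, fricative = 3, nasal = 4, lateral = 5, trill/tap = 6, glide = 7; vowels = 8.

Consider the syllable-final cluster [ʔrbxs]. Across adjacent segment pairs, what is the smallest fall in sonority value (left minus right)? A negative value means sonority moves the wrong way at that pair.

-5

/ʔ/ — stop, sonority 1.
/r/ — trill/tap, sonority 6.
/b/ — stop, sonority 1.
/x/ — fricative, sonority 3.
/s/ — fricative, sonority 3.
/ʔ/→/r/: change -5.
/r/→/b/: change +5.
/b/→/x/: change -2.
/x/→/s/: change +0.
Minimum = -5.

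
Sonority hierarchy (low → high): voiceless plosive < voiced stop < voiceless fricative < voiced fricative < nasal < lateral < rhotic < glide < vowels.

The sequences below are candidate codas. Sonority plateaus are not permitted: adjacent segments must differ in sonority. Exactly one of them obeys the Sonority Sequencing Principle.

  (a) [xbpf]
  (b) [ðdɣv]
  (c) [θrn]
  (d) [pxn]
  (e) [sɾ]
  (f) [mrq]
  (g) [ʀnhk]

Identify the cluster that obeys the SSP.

g

(a) sonority 3-2-1-3: ill-formed.
(b) sonority 4-2-4-4: ill-formed.
(c) sonority 3-7-5: ill-formed.
(d) sonority 1-3-5: ill-formed.
(e) sonority 3-7: ill-formed.
(f) sonority 5-7-1: ill-formed.
(g) sonority 7-5-3-1: well-formed.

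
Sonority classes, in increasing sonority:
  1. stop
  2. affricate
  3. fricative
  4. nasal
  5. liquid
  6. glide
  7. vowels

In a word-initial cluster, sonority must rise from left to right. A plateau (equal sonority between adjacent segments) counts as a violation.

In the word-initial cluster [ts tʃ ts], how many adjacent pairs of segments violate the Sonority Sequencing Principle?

2

/ts/ is an affricate (sonority 2).
/tʃ/ is an affricate (sonority 2).
/ts/ is an affricate (sonority 2).
/ts/→/tʃ/: 2→2 (plateau) — violation.
/tʃ/→/ts/: 2→2 (plateau) — violation.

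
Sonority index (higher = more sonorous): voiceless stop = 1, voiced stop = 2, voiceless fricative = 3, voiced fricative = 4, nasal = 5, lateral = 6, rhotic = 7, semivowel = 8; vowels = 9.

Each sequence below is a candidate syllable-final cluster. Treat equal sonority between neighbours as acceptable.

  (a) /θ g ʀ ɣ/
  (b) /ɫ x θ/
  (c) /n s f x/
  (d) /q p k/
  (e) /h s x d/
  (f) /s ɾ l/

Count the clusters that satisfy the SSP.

4

(a) 3-2-7-4 → violates
(b) 6-3-3 → obeys
(c) 5-3-3-3 → obeys
(d) 1-1-1 → obeys
(e) 3-3-3-2 → obeys
(f) 3-7-6 → violates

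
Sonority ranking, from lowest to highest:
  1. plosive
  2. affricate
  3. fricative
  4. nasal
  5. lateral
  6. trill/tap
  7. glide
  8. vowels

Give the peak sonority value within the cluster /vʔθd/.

/v/: fricative = 3.
/ʔ/: plosive = 1.
/θ/: fricative = 3.
/d/: plosive = 1.
The maximum is 3.

3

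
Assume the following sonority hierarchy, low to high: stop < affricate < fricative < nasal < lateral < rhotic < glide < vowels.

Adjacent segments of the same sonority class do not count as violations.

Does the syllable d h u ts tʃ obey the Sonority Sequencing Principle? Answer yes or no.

yes

Onset: /d/ is a stop (sonority 1), /h/ is a fricative (sonority 3); then the nucleus /u/ (sonority 8).
Onset profile 1-3-8 — rises to the nucleus.
Coda: /ts/ is an affricate (sonority 2), /tʃ/ is an affricate (sonority 2).
Coda profile 8-2-2 — falls from the nucleus.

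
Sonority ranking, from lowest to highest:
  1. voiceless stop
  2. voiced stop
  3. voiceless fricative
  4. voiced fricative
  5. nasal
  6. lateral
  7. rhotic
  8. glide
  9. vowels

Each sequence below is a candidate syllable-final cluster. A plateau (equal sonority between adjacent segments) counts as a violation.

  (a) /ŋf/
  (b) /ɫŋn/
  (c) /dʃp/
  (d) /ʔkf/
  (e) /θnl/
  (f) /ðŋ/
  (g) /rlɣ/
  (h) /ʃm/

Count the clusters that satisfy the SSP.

2

(a) sonority 5-3: well-formed.
(b) sonority 6-5-5: ill-formed.
(c) sonority 2-3-1: ill-formed.
(d) sonority 1-1-3: ill-formed.
(e) sonority 3-5-6: ill-formed.
(f) sonority 4-5: ill-formed.
(g) sonority 7-6-4: well-formed.
(h) sonority 3-5: ill-formed.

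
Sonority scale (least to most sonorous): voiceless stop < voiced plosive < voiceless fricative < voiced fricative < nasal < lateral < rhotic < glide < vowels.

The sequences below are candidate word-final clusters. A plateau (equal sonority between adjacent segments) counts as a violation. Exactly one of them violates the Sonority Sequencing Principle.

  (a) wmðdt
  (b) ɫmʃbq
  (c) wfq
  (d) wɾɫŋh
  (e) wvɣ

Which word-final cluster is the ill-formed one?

e

(a) wmðdt: profile 8-5-4-2-1 — obeys.
(b) ɫmʃbq: profile 6-5-3-2-1 — obeys.
(c) wfq: profile 8-3-1 — obeys.
(d) wɾɫŋh: profile 8-7-6-5-3 — obeys.
(e) wvɣ: profile 8-4-4 — violates.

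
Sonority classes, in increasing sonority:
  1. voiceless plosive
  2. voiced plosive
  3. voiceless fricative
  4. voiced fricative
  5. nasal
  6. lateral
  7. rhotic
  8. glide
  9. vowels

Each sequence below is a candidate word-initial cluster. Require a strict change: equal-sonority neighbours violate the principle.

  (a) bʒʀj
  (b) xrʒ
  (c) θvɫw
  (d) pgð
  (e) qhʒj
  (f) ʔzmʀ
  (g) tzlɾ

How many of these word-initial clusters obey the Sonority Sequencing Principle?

6

(a) 2-4-7-8 → obeys
(b) 3-7-4 → violates
(c) 3-4-6-8 → obeys
(d) 1-2-4 → obeys
(e) 1-3-4-8 → obeys
(f) 1-4-5-7 → obeys
(g) 1-4-6-7 → obeys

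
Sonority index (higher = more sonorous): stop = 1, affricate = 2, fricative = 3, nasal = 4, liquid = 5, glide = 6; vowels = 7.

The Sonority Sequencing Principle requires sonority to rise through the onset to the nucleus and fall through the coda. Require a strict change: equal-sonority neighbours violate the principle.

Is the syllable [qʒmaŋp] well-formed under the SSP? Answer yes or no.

yes

Onset: /q/ is a stop (sonority 1), /ʒ/ is a fricative (sonority 3), /m/ is a nasal (sonority 4); then the nucleus /a/ (sonority 7).
Onset profile 1-3-4-7 — rises to the nucleus.
Coda: /ŋ/ is a nasal (sonority 4), /p/ is a stop (sonority 1).
Coda profile 7-4-1 — falls from the nucleus.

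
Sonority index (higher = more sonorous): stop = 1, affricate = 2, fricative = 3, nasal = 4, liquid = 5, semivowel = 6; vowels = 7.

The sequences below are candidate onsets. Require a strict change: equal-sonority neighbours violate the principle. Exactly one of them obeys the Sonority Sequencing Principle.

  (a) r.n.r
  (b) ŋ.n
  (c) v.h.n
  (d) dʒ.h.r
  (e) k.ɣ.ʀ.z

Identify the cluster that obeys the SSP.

(a) 5-4-5 → violates
(b) 4-4 → violates
(c) 3-3-4 → violates
(d) 2-3-5 → obeys
(e) 1-3-5-3 → violates

d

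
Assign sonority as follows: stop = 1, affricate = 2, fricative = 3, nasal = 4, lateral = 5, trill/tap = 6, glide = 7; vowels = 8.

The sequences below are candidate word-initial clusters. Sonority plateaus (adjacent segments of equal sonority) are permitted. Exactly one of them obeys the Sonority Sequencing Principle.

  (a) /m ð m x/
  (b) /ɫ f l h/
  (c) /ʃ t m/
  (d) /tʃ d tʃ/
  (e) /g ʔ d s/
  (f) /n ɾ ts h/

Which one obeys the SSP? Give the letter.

(a) sonority 4-3-4-3: ill-formed.
(b) sonority 5-3-5-3: ill-formed.
(c) sonority 3-1-4: ill-formed.
(d) sonority 2-1-2: ill-formed.
(e) sonority 1-1-1-3: well-formed.
(f) sonority 4-6-2-3: ill-formed.

e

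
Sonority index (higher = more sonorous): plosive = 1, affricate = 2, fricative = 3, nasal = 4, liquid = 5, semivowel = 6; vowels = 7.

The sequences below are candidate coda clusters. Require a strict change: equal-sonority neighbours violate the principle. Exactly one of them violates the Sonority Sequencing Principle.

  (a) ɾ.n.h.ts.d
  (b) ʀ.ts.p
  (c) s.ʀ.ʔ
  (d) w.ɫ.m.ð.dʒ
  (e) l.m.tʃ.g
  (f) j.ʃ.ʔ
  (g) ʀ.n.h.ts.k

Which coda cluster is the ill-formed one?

(a) 5-4-3-2-1 → obeys
(b) 5-2-1 → obeys
(c) 3-5-1 → violates
(d) 6-5-4-3-2 → obeys
(e) 5-4-2-1 → obeys
(f) 6-3-1 → obeys
(g) 5-4-3-2-1 → obeys

c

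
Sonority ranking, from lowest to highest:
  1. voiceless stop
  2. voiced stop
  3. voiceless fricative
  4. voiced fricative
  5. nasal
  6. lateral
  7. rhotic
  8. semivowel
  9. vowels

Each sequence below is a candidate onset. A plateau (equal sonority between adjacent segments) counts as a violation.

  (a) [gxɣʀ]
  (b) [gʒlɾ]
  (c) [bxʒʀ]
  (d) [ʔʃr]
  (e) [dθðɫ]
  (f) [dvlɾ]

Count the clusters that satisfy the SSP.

6

(a) [gxɣʀ]: profile 2-3-4-7 — obeys.
(b) [gʒlɾ]: profile 2-4-6-7 — obeys.
(c) [bxʒʀ]: profile 2-3-4-7 — obeys.
(d) [ʔʃr]: profile 1-3-7 — obeys.
(e) [dθðɫ]: profile 2-3-4-6 — obeys.
(f) [dvlɾ]: profile 2-4-6-7 — obeys.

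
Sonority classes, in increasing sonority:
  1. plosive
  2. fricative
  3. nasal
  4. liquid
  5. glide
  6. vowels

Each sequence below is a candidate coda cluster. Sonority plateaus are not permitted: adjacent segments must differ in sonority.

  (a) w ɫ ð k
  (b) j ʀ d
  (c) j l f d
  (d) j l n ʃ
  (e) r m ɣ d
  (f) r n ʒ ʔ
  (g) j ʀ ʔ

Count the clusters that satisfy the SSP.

7

(a) sonority 5-4-2-1: well-formed.
(b) sonority 5-4-1: well-formed.
(c) sonority 5-4-2-1: well-formed.
(d) sonority 5-4-3-2: well-formed.
(e) sonority 4-3-2-1: well-formed.
(f) sonority 4-3-2-1: well-formed.
(g) sonority 5-4-1: well-formed.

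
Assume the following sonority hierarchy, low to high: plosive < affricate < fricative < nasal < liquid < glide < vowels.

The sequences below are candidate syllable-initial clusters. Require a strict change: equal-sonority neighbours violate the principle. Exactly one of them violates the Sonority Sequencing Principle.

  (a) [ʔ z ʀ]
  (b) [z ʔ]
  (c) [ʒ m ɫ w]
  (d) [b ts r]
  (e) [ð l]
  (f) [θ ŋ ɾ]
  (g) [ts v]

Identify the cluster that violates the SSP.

(a) [ʔ z ʀ]: profile 1-3-5 — obeys.
(b) [z ʔ]: profile 3-1 — violates.
(c) [ʒ m ɫ w]: profile 3-4-5-6 — obeys.
(d) [b ts r]: profile 1-2-5 — obeys.
(e) [ð l]: profile 3-5 — obeys.
(f) [θ ŋ ɾ]: profile 3-4-5 — obeys.
(g) [ts v]: profile 2-3 — obeys.

b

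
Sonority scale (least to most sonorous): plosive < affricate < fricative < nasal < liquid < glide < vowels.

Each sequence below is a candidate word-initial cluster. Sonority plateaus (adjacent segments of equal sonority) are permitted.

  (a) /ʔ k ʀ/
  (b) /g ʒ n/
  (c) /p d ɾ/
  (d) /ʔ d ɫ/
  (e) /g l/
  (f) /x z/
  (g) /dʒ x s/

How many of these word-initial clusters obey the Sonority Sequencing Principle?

(a) 1-1-5 → obeys
(b) 1-3-4 → obeys
(c) 1-1-5 → obeys
(d) 1-1-5 → obeys
(e) 1-5 → obeys
(f) 3-3 → obeys
(g) 2-3-3 → obeys

7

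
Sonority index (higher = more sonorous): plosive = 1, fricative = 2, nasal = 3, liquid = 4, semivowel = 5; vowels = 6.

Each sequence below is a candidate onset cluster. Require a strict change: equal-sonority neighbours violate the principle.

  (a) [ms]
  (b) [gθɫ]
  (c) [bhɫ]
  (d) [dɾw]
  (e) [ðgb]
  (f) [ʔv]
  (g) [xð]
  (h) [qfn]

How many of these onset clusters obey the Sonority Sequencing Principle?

(a) sonority 3-2: ill-formed.
(b) sonority 1-2-4: well-formed.
(c) sonority 1-2-4: well-formed.
(d) sonority 1-4-5: well-formed.
(e) sonority 2-1-1: ill-formed.
(f) sonority 1-2: well-formed.
(g) sonority 2-2: ill-formed.
(h) sonority 1-2-3: well-formed.

5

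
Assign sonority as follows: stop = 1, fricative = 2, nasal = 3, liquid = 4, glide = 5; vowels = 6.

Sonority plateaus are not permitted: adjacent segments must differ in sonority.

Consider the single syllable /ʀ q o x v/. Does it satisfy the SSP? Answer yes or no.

no

Onset: /ʀ/ is a liquid (sonority 4), /q/ is a stop (sonority 1); then the nucleus /o/ (sonority 6).
Onset profile 4-1-6 — does not strictly rise throughout.
Coda: /x/ is a fricative (sonority 2), /v/ is a fricative (sonority 2).
Coda profile 6-2-2 — does not strictly fall throughout.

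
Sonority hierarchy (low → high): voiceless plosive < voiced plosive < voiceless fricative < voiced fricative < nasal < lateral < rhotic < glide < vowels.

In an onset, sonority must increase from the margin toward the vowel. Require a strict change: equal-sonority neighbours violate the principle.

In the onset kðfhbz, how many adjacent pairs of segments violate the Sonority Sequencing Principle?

3

/k/ — voiceless plosive, sonority 1.
/ð/ — voiced fricative, sonority 4.
/f/ — voiceless fricative, sonority 3.
/h/ — voiceless fricative, sonority 3.
/b/ — voiced plosive, sonority 2.
/z/ — voiced fricative, sonority 4.
/k/→/ð/: 1→4 (rises) — ok.
/ð/→/f/: 4→3 (does not rise) — violation.
/f/→/h/: 3→3 (plateau) — violation.
/h/→/b/: 3→2 (does not rise) — violation.
/b/→/z/: 2→4 (rises) — ok.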